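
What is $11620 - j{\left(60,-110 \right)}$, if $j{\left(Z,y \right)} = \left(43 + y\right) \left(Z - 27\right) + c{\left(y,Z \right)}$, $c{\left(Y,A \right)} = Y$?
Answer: $13941$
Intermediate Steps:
$j{\left(Z,y \right)} = y + \left(-27 + Z\right) \left(43 + y\right)$ ($j{\left(Z,y \right)} = \left(43 + y\right) \left(Z - 27\right) + y = \left(43 + y\right) \left(-27 + Z\right) + y = \left(-27 + Z\right) \left(43 + y\right) + y = y + \left(-27 + Z\right) \left(43 + y\right)$)
$11620 - j{\left(60,-110 \right)} = 11620 - \left(-1161 - -2860 + 43 \cdot 60 + 60 \left(-110\right)\right) = 11620 - \left(-1161 + 2860 + 2580 - 6600\right) = 11620 - -2321 = 11620 + 2321 = 13941$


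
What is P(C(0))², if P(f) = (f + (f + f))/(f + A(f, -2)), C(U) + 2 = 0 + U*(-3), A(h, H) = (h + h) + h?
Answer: 9/16 ≈ 0.56250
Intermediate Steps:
A(h, H) = 3*h (A(h, H) = 2*h + h = 3*h)
C(U) = -2 - 3*U (C(U) = -2 + (0 + U*(-3)) = -2 + (0 - 3*U) = -2 - 3*U)
P(f) = ¾ (P(f) = (f + (f + f))/(f + 3*f) = (f + 2*f)/((4*f)) = (3*f)*(1/(4*f)) = ¾)
P(C(0))² = (¾)² = 9/16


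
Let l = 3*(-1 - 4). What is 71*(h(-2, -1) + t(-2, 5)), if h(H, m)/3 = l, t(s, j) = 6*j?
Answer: -1065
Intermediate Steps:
l = -15 (l = 3*(-5) = -15)
h(H, m) = -45 (h(H, m) = 3*(-15) = -45)
71*(h(-2, -1) + t(-2, 5)) = 71*(-45 + 6*5) = 71*(-45 + 30) = 71*(-15) = -1065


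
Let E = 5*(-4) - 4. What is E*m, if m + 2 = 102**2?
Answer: -249648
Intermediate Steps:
E = -24 (E = -20 - 4 = -24)
m = 10402 (m = -2 + 102**2 = -2 + 10404 = 10402)
E*m = -24*10402 = -249648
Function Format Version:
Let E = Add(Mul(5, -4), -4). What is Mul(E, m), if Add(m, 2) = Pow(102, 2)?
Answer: -249648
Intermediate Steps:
E = -24 (E = Add(-20, -4) = -24)
m = 10402 (m = Add(-2, Pow(102, 2)) = Add(-2, 10404) = 10402)
Mul(E, m) = Mul(-24, 10402) = -249648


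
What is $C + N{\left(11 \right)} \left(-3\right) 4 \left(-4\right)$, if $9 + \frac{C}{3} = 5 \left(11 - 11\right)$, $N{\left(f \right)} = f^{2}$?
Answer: $5781$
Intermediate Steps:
$C = -27$ ($C = -27 + 3 \cdot 5 \left(11 - 11\right) = -27 + 3 \cdot 5 \cdot 0 = -27 + 3 \cdot 0 = -27 + 0 = -27$)
$C + N{\left(11 \right)} \left(-3\right) 4 \left(-4\right) = -27 + 11^{2} \left(-3\right) 4 \left(-4\right) = -27 + 121 \left(\left(-12\right) \left(-4\right)\right) = -27 + 121 \cdot 48 = -27 + 5808 = 5781$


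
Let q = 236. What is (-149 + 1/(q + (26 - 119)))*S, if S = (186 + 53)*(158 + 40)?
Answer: -91658412/13 ≈ -7.0506e+6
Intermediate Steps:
S = 47322 (S = 239*198 = 47322)
(-149 + 1/(q + (26 - 119)))*S = (-149 + 1/(236 + (26 - 119)))*47322 = (-149 + 1/(236 - 93))*47322 = (-149 + 1/143)*47322 = -21306/143*47322 = -91658412/13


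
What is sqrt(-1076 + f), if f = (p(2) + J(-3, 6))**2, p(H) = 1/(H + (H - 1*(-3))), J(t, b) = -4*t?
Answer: I*sqrt(45499)/7 ≈ 30.472*I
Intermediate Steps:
p(H) = 1/(3 + 2*H) (p(H) = 1/(H + (H + 3)) = 1/(H + (3 + H)) = 1/(3 + 2*H))
f = 7225/49 (f = (1/(3 + 2*2) - 4*(-3))**2 = (1/(3 + 4) + 12)**2 = (1/7 + 12)**2 = (85/7)**2 = 7225/49 ≈ 147.45)
sqrt(-1076 + f) = sqrt(-1076 + 7225/49) = sqrt(-45499/49) = I*sqrt(45499)/7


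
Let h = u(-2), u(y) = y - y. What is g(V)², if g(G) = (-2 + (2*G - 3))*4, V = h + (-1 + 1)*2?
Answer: 400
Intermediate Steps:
u(y) = 0
h = 0
V = 0 (V = 0 + (-1 + 1)*2 = 0 + 0*2 = 0 + 0 = 0)
g(G) = -20 + 8*G (g(G) = (-2 + (-3 + 2*G))*4 = (-5 + 2*G)*4 = -20 + 8*G)
g(V)² = (-20 + 8*0)² = (-20 + 0)² = (-20)² = 400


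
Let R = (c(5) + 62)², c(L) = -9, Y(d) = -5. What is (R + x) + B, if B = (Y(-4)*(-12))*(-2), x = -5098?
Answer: -2409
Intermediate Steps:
R = 2809 (R = (-9 + 62)² = 53² = 2809)
B = -120 (B = -5*(-12)*(-2) = 60*(-2) = -120)
(R + x) + B = (2809 - 5098) - 120 = -2289 - 120 = -2409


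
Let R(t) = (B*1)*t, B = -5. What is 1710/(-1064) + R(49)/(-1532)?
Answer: -3880/2681 ≈ -1.4472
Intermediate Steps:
R(t) = -5*t (R(t) = (-5*1)*t = -5*t)
1710/(-1064) + R(49)/(-1532) = 1710/(-1064) - 5*49/(-1532) = 1710*(-1/1064) - 245*(-1/1532) = -45/28 + 245/1532 = -3880/2681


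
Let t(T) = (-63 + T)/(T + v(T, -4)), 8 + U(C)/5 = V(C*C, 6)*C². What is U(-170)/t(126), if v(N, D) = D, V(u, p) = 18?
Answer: 317317120/63 ≈ 5.0368e+6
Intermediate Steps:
U(C) = -40 + 90*C² (U(C) = -40 + 5*(18*C²) = -40 + 90*C²)
t(T) = (-63 + T)/(-4 + T) (t(T) = (-63 + T)/(T - 4) = (-63 + T)/(-4 + T))
U(-170)/t(126) = (-40 + 90*(-170)²)/(((-63 + 126)/(-4 + 126))) = (-40 + 90*28900)/((63/122)) = (-40 + 2601000)/(((1/122)*63)) = 2600960/(63/122) = 2600960*(122/63) = 317317120/63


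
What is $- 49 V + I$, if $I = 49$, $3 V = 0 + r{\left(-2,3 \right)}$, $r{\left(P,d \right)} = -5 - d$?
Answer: $\frac{539}{3} \approx 179.67$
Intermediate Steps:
$V = - \frac{8}{3}$ ($V = \frac{0 - 8}{3} = \frac{1}{3} \left(-8\right) = - \frac{8}{3} \approx -2.6667$)
$- 49 V + I = \left(-49\right) \left(- \frac{8}{3}\right) + 49 = \frac{392}{3} + 49 = \frac{539}{3}$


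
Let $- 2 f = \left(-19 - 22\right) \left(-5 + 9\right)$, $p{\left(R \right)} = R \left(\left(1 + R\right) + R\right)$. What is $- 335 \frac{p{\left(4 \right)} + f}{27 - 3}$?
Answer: $- \frac{19765}{12} \approx -1647.1$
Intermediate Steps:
$p{\left(R \right)} = R \left(1 + 2 R\right)$
$f = 82$ ($f = - \frac{\left(-19 - 22\right) \left(-5 + 9\right)}{2} = - \frac{\left(-41\right) 4}{2} = \left(- \frac{1}{2}\right) \left(-164\right) = 82$)
$- 335 \frac{p{\left(4 \right)} + f}{27 - 3} = - 335 \frac{4 \left(1 + 2 \cdot 4\right) + 82}{27 - 3} = - 335 \frac{4 \left(1 + 8\right) + 82}{24} = - 335 \left(4 \cdot 9 + 82\right) \frac{1}{24} = - 335 \left(36 + 82\right) \frac{1}{24} = - 335 \cdot 118 \cdot \frac{1}{24} = \left(-335\right) \frac{59}{12} = - \frac{19765}{12}$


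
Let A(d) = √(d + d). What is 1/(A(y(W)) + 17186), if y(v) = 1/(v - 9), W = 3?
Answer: 51558/886075789 - I*√3/886075789 ≈ 5.8187e-5 - 1.9547e-9*I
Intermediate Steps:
y(v) = 1/(-9 + v)
A(d) = √2*√d (A(d) = √(2*d) = √2*√d)
1/(A(y(W)) + 17186) = 1/(√2*√(1/(-9 + 3)) + 17186) = 1/(√2*√(1/(-6)) + 17186) = 1/(√2*√(-⅙) + 17186) = 1/(√2*(I*√6/6) + 17186) = 1/(I*√3/3 + 17186) = 1/(17186 + I*√3/3)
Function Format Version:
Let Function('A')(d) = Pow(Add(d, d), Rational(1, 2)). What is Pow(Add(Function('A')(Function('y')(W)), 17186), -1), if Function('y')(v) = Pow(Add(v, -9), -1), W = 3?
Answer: Add(Rational(51558, 886075789), Mul(Rational(-1, 886075789), I, Pow(3, Rational(1, 2)))) ≈ Add(5.8187e-5, Mul(-1.9547e-9, I))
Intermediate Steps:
Function('y')(v) = Pow(Add(-9, v), -1)
Function('A')(d) = Mul(Pow(2, Rational(1, 2)), Pow(d, Rational(1, 2))) (Function('A')(d) = Pow(Mul(2, d), Rational(1, 2)) = Mul(Pow(2, Rational(1, 2)), Pow(d, Rational(1, 2))))
Pow(Add(Function('A')(Function('y')(W)), 17186), -1) = Pow(Add(Mul(Pow(2, Rational(1, 2)), Pow(Pow(Add(-9, 3), -1), Rational(1, 2))), 17186), -1) = Pow(Add(Mul(Pow(2, Rational(1, 2)), Pow(Pow(-6, -1), Rational(1, 2))), 17186), -1) = Pow(Add(Mul(Pow(2, Rational(1, 2)), Pow(Rational(-1, 6), Rational(1, 2))), 17186), -1) = Pow(Add(Mul(Pow(2, Rational(1, 2)), Mul(Rational(1, 6), I, Pow(6, Rational(1, 2)))), 17186), -1) = Pow(Add(Mul(Rational(1, 3), I, Pow(3, Rational(1, 2))), 17186), -1) = Pow(Add(17186, Mul(Rational(1, 3), I, Pow(3, Rational(1, 2)))), -1)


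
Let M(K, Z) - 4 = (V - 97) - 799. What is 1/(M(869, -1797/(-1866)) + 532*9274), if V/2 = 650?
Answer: 1/4934176 ≈ 2.0267e-7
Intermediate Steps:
V = 1300 (V = 2*650 = 1300)
M(K, Z) = 408 (M(K, Z) = 4 + ((1300 - 97) - 799) = 4 + (1203 - 799) = 4 + 404 = 408)
1/(M(869, -1797/(-1866)) + 532*9274) = 1/(408 + 532*9274) = 1/(408 + 4933768) = 1/4934176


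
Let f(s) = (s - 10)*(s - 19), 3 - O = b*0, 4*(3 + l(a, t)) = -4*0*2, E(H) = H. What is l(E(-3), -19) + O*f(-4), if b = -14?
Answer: 963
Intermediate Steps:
l(a, t) = -3 (l(a, t) = -3 + (-4*0*2)/4 = -3 + (0*2)/4 = -3 + (¼)*0 = -3 + 0 = -3)
O = 3 (O = 3 - (-14)*0 = 3 - 1*0 = 3 + 0 = 3)
f(s) = (-19 + s)*(-10 + s) (f(s) = (-10 + s)*(-19 + s) = (-19 + s)*(-10 + s))
l(E(-3), -19) + O*f(-4) = -3 + 3*(190 + (-4)² - 29*(-4)) = -3 + 3*(190 + 16 + 116) = -3 + 3*322 = -3 + 966 = 963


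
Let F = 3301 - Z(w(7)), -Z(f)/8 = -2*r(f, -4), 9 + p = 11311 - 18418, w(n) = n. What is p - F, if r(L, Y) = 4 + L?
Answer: -10241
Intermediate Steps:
p = -7116 (p = -9 + (11311 - 18418) = -9 - 7107 = -7116)
Z(f) = 64 + 16*f (Z(f) = -(-16)*(4 + f) = -8*(-8 - 2*f) = 64 + 16*f)
F = 3125 (F = 3301 - (64 + 16*7) = 3301 - (64 + 112) = 3301 - 1*176 = 3301 - 176 = 3125)
p - F = -7116 - 1*3125 = -7116 - 3125 = -10241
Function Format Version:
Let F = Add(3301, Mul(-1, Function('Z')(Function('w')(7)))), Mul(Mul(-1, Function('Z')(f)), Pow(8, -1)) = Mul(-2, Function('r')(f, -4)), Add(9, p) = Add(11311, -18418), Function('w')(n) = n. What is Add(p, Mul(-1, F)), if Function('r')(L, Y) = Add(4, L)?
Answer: -10241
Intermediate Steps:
p = -7116 (p = Add(-9, Add(11311, -18418)) = Add(-9, -7107) = -7116)
Function('Z')(f) = Add(64, Mul(16, f)) (Function('Z')(f) = Mul(-8, Mul(-2, Add(4, f))) = Mul(-8, Add(-8, Mul(-2, f))) = Add(64, Mul(16, f)))
F = 3125 (F = Add(3301, Mul(-1, Add(64, Mul(16, 7)))) = Add(3301, Mul(-1, Add(64, 112))) = Add(3301, Mul(-1, 176)) = Add(3301, -176) = 3125)
Add(p, Mul(-1, F)) = Add(-7116, Mul(-1, 3125)) = Add(-7116, -3125) = -10241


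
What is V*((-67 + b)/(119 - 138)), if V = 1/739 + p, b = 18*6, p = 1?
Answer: -30340/14041 ≈ -2.1608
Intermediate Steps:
b = 108
V = 740/739 (V = 1/739 + 1 = 740/739 ≈ 1.0014)
V*((-67 + b)/(119 - 138)) = 740*((-67 + 108)/(119 - 138))/739 = 740*(41/(-19))/739 = 740*(41*(-1/19))/739 = (740/739)*(-41/19) = -30340/14041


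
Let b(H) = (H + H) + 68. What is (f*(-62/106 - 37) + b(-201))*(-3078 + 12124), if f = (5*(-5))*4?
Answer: 1641830908/53 ≈ 3.0978e+7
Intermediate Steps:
f = -100 (f = -25*4 = -100)
b(H) = 68 + 2*H (b(H) = 2*H + 68 = 68 + 2*H)
(f*(-62/106 - 37) + b(-201))*(-3078 + 12124) = (-100*(-62/106 - 37) + (68 + 2*(-201)))*(-3078 + 12124) = (-100*(-62*1/106 - 37) + (68 - 402))*9046 = (-100*(-31/53 - 37) - 334)*9046 = (-100*(-1992/53) - 334)*9046 = (199200/53 - 334)*9046 = (181498/53)*9046 = 1641830908/53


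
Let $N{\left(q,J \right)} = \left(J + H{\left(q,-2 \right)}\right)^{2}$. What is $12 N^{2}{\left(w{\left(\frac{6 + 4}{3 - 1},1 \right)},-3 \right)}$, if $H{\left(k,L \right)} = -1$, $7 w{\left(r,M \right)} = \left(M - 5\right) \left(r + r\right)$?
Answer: $3072$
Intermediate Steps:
$w{\left(r,M \right)} = \frac{2 r \left(-5 + M\right)}{7}$ ($w{\left(r,M \right)} = \frac{\left(M - 5\right) \left(r + r\right)}{7} = \frac{\left(-5 + M\right) 2 r}{7} = \frac{2 r \left(-5 + M\right)}{7}$)
$N{\left(q,J \right)} = \left(-1 + J\right)^{2}$ ($N{\left(q,J \right)} = \left(J - 1\right)^{2} = \left(-1 + J\right)^{2}$)
$12 N^{2}{\left(w{\left(\frac{6 + 4}{3 - 1},1 \right)},-3 \right)} = 12 \left(\left(-1 - 3\right)^{2}\right)^{2} = 12 \left(\left(-4\right)^{2}\right)^{2} = 12 \cdot 16^{2} = 12 \cdot 256 = 3072$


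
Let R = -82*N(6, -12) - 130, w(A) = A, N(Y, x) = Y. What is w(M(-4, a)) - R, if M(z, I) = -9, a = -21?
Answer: 613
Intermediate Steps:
R = -622 (R = -82*6 - 130 = -492 - 130 = -622)
w(M(-4, a)) - R = -9 - 1*(-622) = -9 + 622 = 613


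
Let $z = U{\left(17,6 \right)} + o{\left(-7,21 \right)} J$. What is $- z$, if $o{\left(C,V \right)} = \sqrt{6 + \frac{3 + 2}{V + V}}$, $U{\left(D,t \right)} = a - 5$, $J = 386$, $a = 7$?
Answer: $-2 - \frac{193 \sqrt{10794}}{21} \approx -956.84$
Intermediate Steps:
$U{\left(D,t \right)} = 2$ ($U{\left(D,t \right)} = 7 - 5 = 2$)
$o{\left(C,V \right)} = \sqrt{6 + \frac{5}{2 V}}$
$z = 2 + \frac{193 \sqrt{10794}}{21}$ ($z = 2 + \frac{\sqrt{24 + \frac{10}{21}}}{2} \cdot 386 = 2 + \frac{\sqrt{\frac{514}{21}}}{2} \cdot 386 = 2 + \frac{\frac{1}{21} \sqrt{10794}}{2} \cdot 386 = 2 + \frac{\sqrt{10794}}{42} \cdot 386 = 2 + \frac{193 \sqrt{10794}}{21} \approx 956.84$)
$- z = - (2 + \frac{193 \sqrt{10794}}{21}) = -2 - \frac{193 \sqrt{10794}}{21}$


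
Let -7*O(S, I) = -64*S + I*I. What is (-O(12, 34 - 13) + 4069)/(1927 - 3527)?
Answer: -7039/2800 ≈ -2.5139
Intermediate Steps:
O(S, I) = -I²/7 + 64*S/7 (O(S, I) = -(-64*S + I*I)/7 = -(-64*S + I²)/7 = -(I² - 64*S)/7 = -I²/7 + 64*S/7)
(-O(12, 34 - 13) + 4069)/(1927 - 3527) = (-(-(34 - 13)²/7 + (64/7)*12) + 4069)/(1927 - 3527) = (-(-⅐*21² + 768/7) + 4069)/(-1600) = (-(-⅐*441 + 768/7) + 4069)*(-1/1600) = (-(-63 + 768/7) + 4069)*(-1/1600) = (-1*327/7 + 4069)*(-1/1600) = (-327/7 + 4069)*(-1/1600) = (28156/7)*(-1/1600) = -7039/2800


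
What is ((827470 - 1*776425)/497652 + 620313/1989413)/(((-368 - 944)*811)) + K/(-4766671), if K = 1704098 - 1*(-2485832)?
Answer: -1471265664088745846464097/1673783635333541408919424 ≈ -0.87901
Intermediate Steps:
K = 4189930 (K = 1704098 + 2485832 = 4189930)
((827470 - 1*776425)/497652 + 620313/1989413)/(((-368 - 944)*811)) + K/(-4766671) = ((827470 - 1*776425)/497652 + 620313/1989413)/(((-368 - 944)*811)) + 4189930/(-4766671) = ((827470 - 776425)*(1/497652) + 620313*(1/1989413))/((-1312*811)) + 4189930*(-1/4766671) = (51045*(1/497652) + 620313/1989413)/(-1064032) - 4189930/4766671 = (17015/165884 + 620313/1989413)*(-1/1064032) - 4189930/4766671 = (136749863887/330011786092)*(-1/1064032) - 4189930/4766671 = -136749863887/351143100779042944 - 4189930/4766671 = -1471265664088745846464097/1673783635333541408919424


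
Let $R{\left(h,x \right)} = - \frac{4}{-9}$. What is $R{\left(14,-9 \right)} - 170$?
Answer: $- \frac{1526}{9} \approx -169.56$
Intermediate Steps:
$R{\left(h,x \right)} = \frac{4}{9}$ ($R{\left(h,x \right)} = \left(-4\right) \left(- \frac{1}{9}\right) = \frac{4}{9}$)
$R{\left(14,-9 \right)} - 170 = \frac{4}{9} - 170 = - \frac{1526}{9}$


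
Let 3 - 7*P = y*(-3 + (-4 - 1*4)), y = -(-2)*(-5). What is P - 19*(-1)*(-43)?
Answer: -5826/7 ≈ -832.29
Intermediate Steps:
y = -10 (y = -1*10 = -10)
P = -107/7 (P = 3/7 - (-10)*(-3 + (-4 - 1*4))/7 = 3/7 - (-10)*(-3 + (-4 - 4))/7 = 3/7 - (-10)*(-3 - 8)/7 = 3/7 - (-10)*(-11)/7 = 3/7 - 1/7*110 = 3/7 - 110/7 = -107/7 ≈ -15.286)
P - 19*(-1)*(-43) = -107/7 - 19*(-1)*(-43) = -107/7 + 19*(-43) = -107/7 - 817 = -5826/7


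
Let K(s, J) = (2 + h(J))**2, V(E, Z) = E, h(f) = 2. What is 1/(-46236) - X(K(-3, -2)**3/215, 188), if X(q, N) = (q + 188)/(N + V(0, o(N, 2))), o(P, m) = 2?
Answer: -514570549/467214780 ≈ -1.1014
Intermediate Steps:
K(s, J) = 16 (K(s, J) = (2 + 2)**2 = 4**2 = 16)
X(q, N) = (188 + q)/N (X(q, N) = (q + 188)/(N + 0) = (188 + q)/N)
1/(-46236) - X(K(-3, -2)**3/215, 188) = 1/(-46236) - (188 + 16**3/215)/188 = -1/46236 - (188 + 4096*(1/215))/188 = -1/46236 - (188 + 4096/215)/188 = -1/46236 - 44516/(188*215) = -1/46236 - 1*11129/10105 = -1/46236 - 11129/10105 = -514570549/467214780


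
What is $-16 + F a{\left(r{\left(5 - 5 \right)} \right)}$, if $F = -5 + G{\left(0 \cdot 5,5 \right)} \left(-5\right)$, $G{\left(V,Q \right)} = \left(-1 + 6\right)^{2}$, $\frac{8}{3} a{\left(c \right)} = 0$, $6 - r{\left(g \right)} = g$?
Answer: $-16$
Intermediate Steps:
$r{\left(g \right)} = 6 - g$
$a{\left(c \right)} = 0$ ($a{\left(c \right)} = \frac{3}{8} \cdot 0 = 0$)
$G{\left(V,Q \right)} = 25$ ($G{\left(V,Q \right)} = 5^{2} = 25$)
$F = -130$ ($F = -5 + 25 \left(-5\right) = -5 - 125 = -130$)
$-16 + F a{\left(r{\left(5 - 5 \right)} \right)} = -16 - 0 = -16 + 0 = -16$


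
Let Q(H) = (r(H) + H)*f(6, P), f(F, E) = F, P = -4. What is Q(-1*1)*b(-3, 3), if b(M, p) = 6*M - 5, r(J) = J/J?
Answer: 0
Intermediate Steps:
r(J) = 1
b(M, p) = -5 + 6*M
Q(H) = 6 + 6*H (Q(H) = (1 + H)*6 = 6 + 6*H)
Q(-1*1)*b(-3, 3) = (6 + 6*(-1*1))*(-5 + 6*(-3)) = (6 + 6*(-1))*(-5 - 18) = (6 - 6)*(-23) = 0*(-23) = 0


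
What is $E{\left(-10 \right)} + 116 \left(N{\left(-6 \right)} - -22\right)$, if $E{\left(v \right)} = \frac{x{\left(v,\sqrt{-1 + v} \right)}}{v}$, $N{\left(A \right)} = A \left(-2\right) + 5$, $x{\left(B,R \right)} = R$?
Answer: $4524 - \frac{i \sqrt{11}}{10} \approx 4524.0 - 0.33166 i$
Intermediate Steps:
$N{\left(A \right)} = 5 - 2 A$ ($N{\left(A \right)} = - 2 A + 5 = 5 - 2 A$)
$E{\left(v \right)} = \frac{\sqrt{-1 + v}}{v}$
$E{\left(-10 \right)} + 116 \left(N{\left(-6 \right)} - -22\right) = \frac{\sqrt{-1 - 10}}{-10} + 116 \left(\left(5 - -12\right) - -22\right) = - \frac{\sqrt{-11}}{10} + 116 \left(\left(5 + 12\right) + 22\right) = - \frac{i \sqrt{11}}{10} + 116 \left(17 + 22\right) = - \frac{i \sqrt{11}}{10} + 116 \cdot 39 = - \frac{i \sqrt{11}}{10} + 4524 = 4524 - \frac{i \sqrt{11}}{10}$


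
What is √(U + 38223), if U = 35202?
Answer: 5*√2937 ≈ 270.97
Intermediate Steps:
√(U + 38223) = √(35202 + 38223) = √73425 = 5*√2937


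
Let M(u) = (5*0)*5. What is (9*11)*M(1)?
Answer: 0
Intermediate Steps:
M(u) = 0 (M(u) = 0*5 = 0)
(9*11)*M(1) = (9*11)*0 = 99*0 = 0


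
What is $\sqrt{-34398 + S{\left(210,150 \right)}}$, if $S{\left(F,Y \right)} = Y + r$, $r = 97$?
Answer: $i \sqrt{34151} \approx 184.8 i$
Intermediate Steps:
$S{\left(F,Y \right)} = 97 + Y$ ($S{\left(F,Y \right)} = Y + 97 = 97 + Y$)
$\sqrt{-34398 + S{\left(210,150 \right)}} = \sqrt{-34398 + \left(97 + 150\right)} = \sqrt{-34398 + 247} = \sqrt{-34151} = i \sqrt{34151}$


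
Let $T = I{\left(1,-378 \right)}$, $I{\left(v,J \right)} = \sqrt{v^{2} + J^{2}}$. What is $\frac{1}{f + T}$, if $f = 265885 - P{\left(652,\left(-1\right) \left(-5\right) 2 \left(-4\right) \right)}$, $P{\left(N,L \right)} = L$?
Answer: $\frac{53185}{14143192548} - \frac{41 \sqrt{85}}{70715962740} \approx 3.7551 \cdot 10^{-6}$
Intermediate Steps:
$f = 265925$ ($f = 265885 - \left(-1\right) \left(-5\right) 2 \left(-4\right) = 265885 - 5 \cdot 2 \left(-4\right) = 265885 - 10 \left(-4\right) = 265885 - -40 = 265885 + 40 = 265925$)
$I{\left(v,J \right)} = \sqrt{J^{2} + v^{2}}$
$T = 41 \sqrt{85}$ ($T = \sqrt{\left(-378\right)^{2} + 1^{2}} = \sqrt{142884 + 1} = \sqrt{142885} = 41 \sqrt{85} \approx 378.0$)
$\frac{1}{f + T} = \frac{1}{265925 + 41 \sqrt{85}}$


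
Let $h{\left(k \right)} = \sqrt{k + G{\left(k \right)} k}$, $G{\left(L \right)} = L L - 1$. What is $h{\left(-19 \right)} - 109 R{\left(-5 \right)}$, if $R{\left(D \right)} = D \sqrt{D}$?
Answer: $i \left(19 \sqrt{19} + 545 \sqrt{5}\right) \approx 1301.5 i$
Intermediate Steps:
$R{\left(D \right)} = D^{\frac{3}{2}}$
$G{\left(L \right)} = -1 + L^{2}$ ($G{\left(L \right)} = L^{2} - 1 = -1 + L^{2}$)
$h{\left(k \right)} = \sqrt{k + k \left(-1 + k^{2}\right)}$ ($h{\left(k \right)} = \sqrt{k + \left(-1 + k^{2}\right) k} = \sqrt{k + k \left(-1 + k^{2}\right)}$)
$h{\left(-19 \right)} - 109 R{\left(-5 \right)} = \sqrt{\left(-19\right)^{3}} - 109 \left(-5\right)^{\frac{3}{2}} = \sqrt{-6859} - 109 \left(- 5 i \sqrt{5}\right) = 19 i \sqrt{19} + 545 i \sqrt{5}$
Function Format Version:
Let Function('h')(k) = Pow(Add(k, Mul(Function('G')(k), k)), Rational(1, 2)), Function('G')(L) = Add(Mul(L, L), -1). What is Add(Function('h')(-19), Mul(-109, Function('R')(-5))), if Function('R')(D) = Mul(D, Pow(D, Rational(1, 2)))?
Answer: Mul(I, Add(Mul(19, Pow(19, Rational(1, 2))), Mul(545, Pow(5, Rational(1, 2))))) ≈ Mul(1301.5, I)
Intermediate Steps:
Function('R')(D) = Pow(D, Rational(3, 2))
Function('G')(L) = Add(-1, Pow(L, 2)) (Function('G')(L) = Add(Pow(L, 2), -1) = Add(-1, Pow(L, 2)))
Function('h')(k) = Pow(Add(k, Mul(k, Add(-1, Pow(k, 2)))), Rational(1, 2)) (Function('h')(k) = Pow(Add(k, Mul(Add(-1, Pow(k, 2)), k)), Rational(1, 2)) = Pow(Add(k, Mul(k, Add(-1, Pow(k, 2)))), Rational(1, 2)))
Add(Function('h')(-19), Mul(-109, Function('R')(-5))) = Add(Pow(Pow(-19, 3), Rational(1, 2)), Mul(-109, Pow(-5, Rational(3, 2)))) = Add(Pow(-6859, Rational(1, 2)), Mul(-109, Mul(-5, I, Pow(5, Rational(1, 2))))) = Add(Mul(19, I, Pow(19, Rational(1, 2))), Mul(545, I, Pow(5, Rational(1, 2))))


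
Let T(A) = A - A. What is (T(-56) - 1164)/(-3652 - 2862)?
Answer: 582/3257 ≈ 0.17869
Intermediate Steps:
T(A) = 0
(T(-56) - 1164)/(-3652 - 2862) = (0 - 1164)/(-3652 - 2862) = -1164/(-6514) = -1164*(-1/6514) = 582/3257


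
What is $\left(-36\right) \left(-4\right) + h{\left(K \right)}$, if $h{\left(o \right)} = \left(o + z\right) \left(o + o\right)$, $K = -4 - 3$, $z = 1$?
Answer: $228$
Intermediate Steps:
$K = -7$ ($K = -4 - 3 = -7$)
$h{\left(o \right)} = 2 o \left(1 + o\right)$ ($h{\left(o \right)} = \left(o + 1\right) \left(o + o\right) = \left(1 + o\right) 2 o = 2 o \left(1 + o\right)$)
$\left(-36\right) \left(-4\right) + h{\left(K \right)} = \left(-36\right) \left(-4\right) + 2 \left(-7\right) \left(1 - 7\right) = 144 + 2 \left(-7\right) \left(-6\right) = 144 + 84 = 228$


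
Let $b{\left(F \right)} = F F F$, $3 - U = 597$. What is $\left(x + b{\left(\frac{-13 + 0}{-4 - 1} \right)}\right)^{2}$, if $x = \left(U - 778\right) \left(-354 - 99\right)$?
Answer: $\frac{6035999782739809}{15625} \approx 3.863 \cdot 10^{11}$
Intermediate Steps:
$U = -594$ ($U = 3 - 597 = -594$)
$x = 621516$ ($x = \left(-594 - 778\right) \left(-354 - 99\right) = \left(-1372\right) \left(-453\right) = 621516$)
$b{\left(F \right)} = F^{3}$ ($b{\left(F \right)} = F^{2} F = F^{3}$)
$\left(x + b{\left(\frac{-13 + 0}{-4 - 1} \right)}\right)^{2} = \left(621516 + \left(\frac{-13 + 0}{-4 - 1}\right)^{3}\right)^{2} = \left(621516 + \left(- \frac{13}{-5}\right)^{3}\right)^{2} = \left(621516 + \left(\left(-13\right) \left(- \frac{1}{5}\right)\right)^{3}\right)^{2} = \left(621516 + \left(\frac{13}{5}\right)^{3}\right)^{2} = \left(621516 + \frac{2197}{125}\right)^{2} = \left(\frac{77691697}{125}\right)^{2} = \frac{6035999782739809}{15625}$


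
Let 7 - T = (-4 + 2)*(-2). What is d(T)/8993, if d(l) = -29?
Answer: -29/8993 ≈ -0.0032247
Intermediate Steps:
T = 3 (T = 7 - (-4 + 2)*(-2) = 7 - (-2)*(-2) = 7 - 1*4 = 7 - 4 = 3)
d(T)/8993 = -29/8993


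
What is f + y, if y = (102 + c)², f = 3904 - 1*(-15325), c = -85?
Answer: 19518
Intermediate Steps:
f = 19229 (f = 3904 + 15325 = 19229)
y = 289 (y = (102 - 85)² = 17² = 289)
f + y = 19229 + 289 = 19518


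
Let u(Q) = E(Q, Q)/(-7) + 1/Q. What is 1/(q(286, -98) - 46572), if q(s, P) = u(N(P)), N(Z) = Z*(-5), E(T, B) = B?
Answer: -490/22854579 ≈ -2.1440e-5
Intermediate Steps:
N(Z) = -5*Z
u(Q) = 1/Q - Q/7 (u(Q) = Q/(-7) + 1/Q = Q*(-1/7) + 1/Q = -Q/7 + 1/Q = 1/Q - Q/7)
q(s, P) = -1/(5*P) + 5*P/7 (q(s, P) = 1/(-5*P) - (-5)*P/7 = -1/(5*P) + 5*P/7)
1/(q(286, -98) - 46572) = 1/((1/35)*(-7 + 25*(-98)**2)/(-98) - 46572) = 1/((1/35)*(-1/98)*(-7 + 25*9604) - 46572) = 1/((1/35)*(-1/98)*(-7 + 240100) - 46572) = 1/((1/35)*(-1/98)*240093 - 46572) = 1/(-34299/490 - 46572) = 1/(-22854579/490) = -490/22854579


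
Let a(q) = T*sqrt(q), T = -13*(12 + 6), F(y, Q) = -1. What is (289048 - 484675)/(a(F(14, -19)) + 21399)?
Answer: -7625177/834193 - 83382*I/834193 ≈ -9.1408 - 0.099955*I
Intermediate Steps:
T = -234 (T = -13*18 = -234)
a(q) = -234*sqrt(q)
(289048 - 484675)/(a(F(14, -19)) + 21399) = (289048 - 484675)/(-234*I + 21399) = -195627/(-234*I + 21399) = -195627*(21399 + 234*I)/457971957 = -1069*(21399 + 234*I)/2502579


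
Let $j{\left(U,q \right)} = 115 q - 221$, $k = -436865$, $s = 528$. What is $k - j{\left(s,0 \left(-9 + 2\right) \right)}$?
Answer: $-436644$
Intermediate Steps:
$j{\left(U,q \right)} = -221 + 115 q$
$k - j{\left(s,0 \left(-9 + 2\right) \right)} = -436865 - \left(-221 + 115 \cdot 0 \left(-9 + 2\right)\right) = -436865 - \left(-221 + 115 \cdot 0 \left(-7\right)\right) = -436865 - \left(-221 + 115 \cdot 0\right) = -436865 - \left(-221 + 0\right) = -436865 - -221 = -436865 + 221 = -436644$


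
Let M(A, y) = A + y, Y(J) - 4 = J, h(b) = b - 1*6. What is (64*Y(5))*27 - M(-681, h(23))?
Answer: 16216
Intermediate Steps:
h(b) = -6 + b (h(b) = b - 6 = -6 + b)
Y(J) = 4 + J
(64*Y(5))*27 - M(-681, h(23)) = (64*(4 + 5))*27 - (-681 + (-6 + 23)) = (64*9)*27 - (-681 + 17) = 576*27 - 1*(-664) = 15552 + 664 = 16216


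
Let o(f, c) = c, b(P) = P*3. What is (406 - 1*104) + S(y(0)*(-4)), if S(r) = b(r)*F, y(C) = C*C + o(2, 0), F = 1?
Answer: 302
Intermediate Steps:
b(P) = 3*P
y(C) = C² (y(C) = C*C + 0 = C² + 0 = C²)
S(r) = 3*r (S(r) = (3*r)*1 = 3*r)
(406 - 1*104) + S(y(0)*(-4)) = (406 - 1*104) + 3*(0²*(-4)) = (406 - 104) + 3*(0*(-4)) = 302 + 3*0 = 302 + 0 = 302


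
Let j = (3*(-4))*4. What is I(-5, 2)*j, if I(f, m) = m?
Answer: -96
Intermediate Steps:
j = -48 (j = -12*4 = -48)
I(-5, 2)*j = 2*(-48) = -96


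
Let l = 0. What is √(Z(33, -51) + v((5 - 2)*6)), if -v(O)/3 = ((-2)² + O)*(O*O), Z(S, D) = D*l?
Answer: 18*I*√66 ≈ 146.23*I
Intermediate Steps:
Z(S, D) = 0 (Z(S, D) = D*0 = 0)
v(O) = -3*O²*(4 + O) (v(O) = -3*((-2)² + O)*O*O = -3*(4 + O)*O² = -3*O²*(4 + O))
√(Z(33, -51) + v((5 - 2)*6)) = √(0 + 3*((5 - 2)*6)²*(-4 - (5 - 2)*6)) = √(0 + 3*(3*6)²*(-4 - 3*6)) = √(0 + 3*18²*(-4 - 1*18)) = √(0 + 3*324*(-4 - 18)) = √(0 + 3*324*(-22)) = √(0 - 21384) = √(-21384) = 18*I*√66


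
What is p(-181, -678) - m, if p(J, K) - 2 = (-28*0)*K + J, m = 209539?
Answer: -209718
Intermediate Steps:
p(J, K) = 2 + J (p(J, K) = 2 + ((-28*0)*K + J) = 2 + (0*K + J) = 2 + (0 + J) = 2 + J)
p(-181, -678) - m = (2 - 181) - 1*209539 = -179 - 209539 = -209718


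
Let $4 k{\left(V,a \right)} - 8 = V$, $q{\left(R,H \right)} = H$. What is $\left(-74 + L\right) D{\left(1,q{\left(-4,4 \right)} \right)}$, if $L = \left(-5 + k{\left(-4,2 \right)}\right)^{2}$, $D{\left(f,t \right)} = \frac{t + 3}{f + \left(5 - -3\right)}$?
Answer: $- \frac{406}{9} \approx -45.111$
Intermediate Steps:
$k{\left(V,a \right)} = 2 + \frac{V}{4}$
$D{\left(f,t \right)} = \frac{3 + t}{8 + f}$ ($D{\left(f,t \right)} = \frac{3 + t}{f + \left(5 + 3\right)} = \frac{3 + t}{f + 8} = \frac{3 + t}{8 + f}$)
$L = 16$ ($L = \left(-5 + \left(2 + \frac{1}{4} \left(-4\right)\right)\right)^{2} = \left(-5 + \left(2 - 1\right)\right)^{2} = \left(-5 + 1\right)^{2} = \left(-4\right)^{2} = 16$)
$\left(-74 + L\right) D{\left(1,q{\left(-4,4 \right)} \right)} = \left(-74 + 16\right) \frac{3 + 4}{8 + 1} = - 58 \cdot \frac{1}{9} \cdot 7 = \left(-58\right) \frac{7}{9} = - \frac{406}{9}$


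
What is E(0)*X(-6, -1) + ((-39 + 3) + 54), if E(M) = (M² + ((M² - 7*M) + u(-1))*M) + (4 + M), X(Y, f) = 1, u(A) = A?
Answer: 22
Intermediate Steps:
E(M) = 4 + M + M² + M*(-1 + M² - 7*M) (E(M) = (M² + ((M² - 7*M) - 1)*M) + (4 + M) = (M² + (-1 + M² - 7*M)*M) + (4 + M) = (M² + M*(-1 + M² - 7*M)) + (4 + M) = 4 + M + M² + M*(-1 + M² - 7*M))
E(0)*X(-6, -1) + ((-39 + 3) + 54) = (4 + 0³ - 6*0²)*1 + ((-39 + 3) + 54) = (4 + 0 - 6*0)*1 + (-36 + 54) = (4 + 0 + 0)*1 + 18 = 4*1 + 18 = 4 + 18 = 22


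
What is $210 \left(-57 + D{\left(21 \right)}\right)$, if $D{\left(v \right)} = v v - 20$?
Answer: $76440$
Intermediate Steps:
$D{\left(v \right)} = -20 + v^{2}$ ($D{\left(v \right)} = v^{2} - 20 = -20 + v^{2}$)
$210 \left(-57 + D{\left(21 \right)}\right) = 210 \left(-57 - \left(20 - 21^{2}\right)\right) = 210 \left(-57 + \left(-20 + 441\right)\right) = 210 \left(-57 + 421\right) = 210 \cdot 364 = 76440$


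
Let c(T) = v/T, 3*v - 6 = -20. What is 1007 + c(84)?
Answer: 18125/18 ≈ 1006.9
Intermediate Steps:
v = -14/3 (v = 2 + (1/3)*(-20) = 2 - 20/3 = -14/3 ≈ -4.6667)
c(T) = -14/(3*T)
1007 + c(84) = 1007 - 14/3/84 = 1007 - 14/3*1/84 = 1007 - 1/18 = 18125/18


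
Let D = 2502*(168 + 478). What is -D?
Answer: -1616292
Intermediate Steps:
D = 1616292 (D = 2502*646 = 1616292)
-D = -1*1616292 = -1616292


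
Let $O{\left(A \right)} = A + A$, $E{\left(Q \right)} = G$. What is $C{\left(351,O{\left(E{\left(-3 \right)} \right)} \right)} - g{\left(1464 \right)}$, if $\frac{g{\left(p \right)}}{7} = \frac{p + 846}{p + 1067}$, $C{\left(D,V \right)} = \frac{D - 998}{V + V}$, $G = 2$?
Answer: $- \frac{1766917}{20248} \approx -87.264$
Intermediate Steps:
$E{\left(Q \right)} = 2$
$O{\left(A \right)} = 2 A$
$C{\left(D,V \right)} = \frac{-998 + D}{2 V}$
$g{\left(p \right)} = \frac{7 \left(846 + p\right)}{1067 + p}$ ($g{\left(p \right)} = 7 \frac{p + 846}{p + 1067} = 7 \frac{846 + p}{1067 + p} = \frac{7 \left(846 + p\right)}{1067 + p}$)
$C{\left(351,O{\left(E{\left(-3 \right)} \right)} \right)} - g{\left(1464 \right)} = \frac{-998 + 351}{2 \cdot 2 \cdot 2} - \frac{7 \left(846 + 1464\right)}{1067 + 1464} = \frac{1}{2} \cdot \frac{1}{4} \left(-647\right) - 7 \cdot \frac{1}{2531} \cdot 2310 = - \frac{647}{8} - \frac{16170}{2531} = - \frac{1766917}{20248}$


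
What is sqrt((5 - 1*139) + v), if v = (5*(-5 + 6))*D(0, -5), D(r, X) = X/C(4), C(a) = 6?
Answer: I*sqrt(4974)/6 ≈ 11.754*I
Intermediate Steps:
D(r, X) = X/6
v = -25/6 (v = (5*(-5 + 6))*((1/6)*(-5)) = (5*1)*(-5/6) = 5*(-5/6) = -25/6 ≈ -4.1667)
sqrt((5 - 1*139) + v) = sqrt((5 - 1*139) - 25/6) = sqrt((5 - 139) - 25/6) = sqrt(-134 - 25/6) = sqrt(-829/6) = I*sqrt(4974)/6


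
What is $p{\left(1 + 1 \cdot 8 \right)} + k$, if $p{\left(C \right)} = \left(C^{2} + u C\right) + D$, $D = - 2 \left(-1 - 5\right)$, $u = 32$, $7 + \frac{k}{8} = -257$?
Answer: $-1731$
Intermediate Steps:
$k = -2112$ ($k = -56 + 8 \left(-257\right) = -56 - 2056 = -2112$)
$D = 12$ ($D = \left(-2\right) \left(-6\right) = 12$)
$p{\left(C \right)} = 12 + C^{2} + 32 C$ ($p{\left(C \right)} = \left(C^{2} + 32 C\right) + 12 = 12 + C^{2} + 32 C$)
$p{\left(1 + 1 \cdot 8 \right)} + k = \left(12 + \left(1 + 1 \cdot 8\right)^{2} + 32 \left(1 + 1 \cdot 8\right)\right) - 2112 = \left(12 + \left(1 + 8\right)^{2} + 32 \left(1 + 8\right)\right) - 2112 = \left(12 + 9^{2} + 32 \cdot 9\right) - 2112 = \left(12 + 81 + 288\right) - 2112 = 381 - 2112 = -1731$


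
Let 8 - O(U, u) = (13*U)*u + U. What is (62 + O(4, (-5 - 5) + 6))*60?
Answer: 16440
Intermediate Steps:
O(U, u) = 8 - U - 13*U*u (O(U, u) = 8 - ((13*U)*u + U) = 8 - (13*U*u + U) = 8 - (U + 13*U*u) = 8 + (-U - 13*U*u) = 8 - U - 13*U*u)
(62 + O(4, (-5 - 5) + 6))*60 = (62 + (8 - 1*4 - 13*4*((-5 - 5) + 6)))*60 = (62 + (8 - 4 - 13*4*(-10 + 6)))*60 = (62 + (8 - 4 - 13*4*(-4)))*60 = (62 + (8 - 4 + 208))*60 = (62 + 212)*60 = 274*60 = 16440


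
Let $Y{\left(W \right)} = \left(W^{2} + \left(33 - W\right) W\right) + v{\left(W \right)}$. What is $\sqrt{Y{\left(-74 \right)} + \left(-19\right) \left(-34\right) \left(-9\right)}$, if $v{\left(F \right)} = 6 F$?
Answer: $10 i \sqrt{87} \approx 93.274 i$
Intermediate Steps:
$Y{\left(W \right)} = W^{2} + 6 W + W \left(33 - W\right)$ ($Y{\left(W \right)} = \left(W^{2} + \left(33 - W\right) W\right) + 6 W = \left(W^{2} + W \left(33 - W\right)\right) + 6 W = W^{2} + 6 W + W \left(33 - W\right)$)
$\sqrt{Y{\left(-74 \right)} + \left(-19\right) \left(-34\right) \left(-9\right)} = \sqrt{39 \left(-74\right) + \left(-19\right) \left(-34\right) \left(-9\right)} = \sqrt{-2886 + 646 \left(-9\right)} = \sqrt{-2886 - 5814} = \sqrt{-8700} = 10 i \sqrt{87}$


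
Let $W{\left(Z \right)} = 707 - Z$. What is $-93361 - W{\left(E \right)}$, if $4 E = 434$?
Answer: $- \frac{187919}{2} \approx -93960.0$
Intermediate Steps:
$E = \frac{217}{2}$ ($E = \frac{1}{4} \cdot 434 = \frac{217}{2} \approx 108.5$)
$-93361 - W{\left(E \right)} = -93361 - \left(707 - \frac{217}{2}\right) = -93361 - \frac{1197}{2} = - \frac{187919}{2}$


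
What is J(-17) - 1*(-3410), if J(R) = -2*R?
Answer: 3444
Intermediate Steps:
J(-17) - 1*(-3410) = -2*(-17) - 1*(-3410) = 34 + 3410 = 3444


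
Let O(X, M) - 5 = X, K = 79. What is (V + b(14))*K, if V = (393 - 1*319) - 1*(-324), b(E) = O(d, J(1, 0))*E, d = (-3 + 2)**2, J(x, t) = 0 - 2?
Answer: 38078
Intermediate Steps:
J(x, t) = -2
d = 1 (d = (-1)**2 = 1)
O(X, M) = 5 + X
b(E) = 6*E (b(E) = (5 + 1)*E = 6*E)
V = 398 (V = (393 - 319) + 324 = 74 + 324 = 398)
(V + b(14))*K = (398 + 6*14)*79 = (398 + 84)*79 = 482*79 = 38078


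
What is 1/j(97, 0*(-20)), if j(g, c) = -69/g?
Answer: -97/69 ≈ -1.4058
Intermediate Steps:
1/j(97, 0*(-20)) = 1/(-69/97) = -97/69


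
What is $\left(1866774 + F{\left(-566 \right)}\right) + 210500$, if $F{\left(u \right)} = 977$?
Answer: $2078251$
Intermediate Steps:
$\left(1866774 + F{\left(-566 \right)}\right) + 210500 = \left(1866774 + 977\right) + 210500 = 1867751 + 210500 = 2078251$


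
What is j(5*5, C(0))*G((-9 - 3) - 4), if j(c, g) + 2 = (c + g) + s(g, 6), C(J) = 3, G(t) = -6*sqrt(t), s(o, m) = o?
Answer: -696*I ≈ -696.0*I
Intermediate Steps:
j(c, g) = -2 + c + 2*g (j(c, g) = -2 + ((c + g) + g) = -2 + (c + 2*g) = -2 + c + 2*g)
j(5*5, C(0))*G((-9 - 3) - 4) = (-2 + 5*5 + 2*3)*(-6*sqrt((-9 - 3) - 4)) = (-2 + 25 + 6)*(-6*sqrt(-12 - 4)) = 29*(-24*I) = -696*I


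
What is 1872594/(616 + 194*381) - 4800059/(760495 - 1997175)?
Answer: 267354794519/9216976040 ≈ 29.007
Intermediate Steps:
1872594/(616 + 194*381) - 4800059/(760495 - 1997175) = 1872594/(616 + 73914) - 4800059/(-1236680) = 1872594/74530 - 4800059*(-1/1236680) = 1872594*(1/74530) + 4800059/1236680 = 936297/37265 + 4800059/1236680 = 267354794519/9216976040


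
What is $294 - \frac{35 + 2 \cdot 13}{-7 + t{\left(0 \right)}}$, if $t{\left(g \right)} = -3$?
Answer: $\frac{3001}{10} \approx 300.1$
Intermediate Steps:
$294 - \frac{35 + 2 \cdot 13}{-7 + t{\left(0 \right)}} = 294 - \frac{35 + 2 \cdot 13}{-7 - 3} = 294 - \frac{35 + 26}{-10} = 294 - 61 \left(- \frac{1}{10}\right) = 294 - - \frac{61}{10} = 294 + \frac{61}{10} = \frac{3001}{10}$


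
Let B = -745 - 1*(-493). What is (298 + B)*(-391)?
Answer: -17986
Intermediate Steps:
B = -252 (B = -745 + 493 = -252)
(298 + B)*(-391) = (298 - 252)*(-391) = 46*(-391) = -17986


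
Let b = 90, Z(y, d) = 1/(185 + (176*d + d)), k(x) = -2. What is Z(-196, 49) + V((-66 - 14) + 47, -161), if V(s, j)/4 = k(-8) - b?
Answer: -3259743/8858 ≈ -368.00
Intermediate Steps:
Z(y, d) = 1/(185 + 177*d)
V(s, j) = -368 (V(s, j) = 4*(-2 - 1*90) = 4*(-2 - 90) = 4*(-92) = -368)
Z(-196, 49) + V((-66 - 14) + 47, -161) = 1/(185 + 177*49) - 368 = 1/(185 + 8673) - 368 = 1/8858 - 368 = -3259743/8858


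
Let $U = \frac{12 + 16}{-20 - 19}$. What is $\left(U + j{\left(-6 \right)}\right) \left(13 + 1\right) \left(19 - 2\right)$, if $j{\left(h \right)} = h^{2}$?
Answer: $\frac{327488}{39} \approx 8397.1$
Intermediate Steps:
$U = - \frac{28}{39}$ ($U = \frac{28}{-39} = 28 \left(- \frac{1}{39}\right) = - \frac{28}{39} \approx -0.71795$)
$\left(U + j{\left(-6 \right)}\right) \left(13 + 1\right) \left(19 - 2\right) = \left(- \frac{28}{39} + \left(-6\right)^{2}\right) \left(13 + 1\right) \left(19 - 2\right) = \left(- \frac{28}{39} + 36\right) 14 \cdot 17 = \frac{1376}{39} \cdot 238 = \frac{327488}{39}$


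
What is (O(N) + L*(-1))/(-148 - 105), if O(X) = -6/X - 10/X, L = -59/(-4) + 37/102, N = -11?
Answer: 30649/567732 ≈ 0.053985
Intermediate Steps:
L = 3083/204 (L = -59*(-¼) + 37*(1/102) = 59/4 + 37/102 = 3083/204 ≈ 15.113)
O(X) = -16/X
(O(N) + L*(-1))/(-148 - 105) = (-16/(-11) + (3083/204)*(-1))/(-148 - 105) = (-16*(-1/11) - 3083/204)/(-253) = (16/11 - 3083/204)*(-1/253) = -30649/2244*(-1/253) = 30649/567732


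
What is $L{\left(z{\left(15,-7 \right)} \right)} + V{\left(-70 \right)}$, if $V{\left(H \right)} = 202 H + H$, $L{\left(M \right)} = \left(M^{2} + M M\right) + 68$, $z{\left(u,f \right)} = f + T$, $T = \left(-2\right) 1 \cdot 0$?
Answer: $-14044$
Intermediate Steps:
$T = 0$ ($T = \left(-2\right) 0 = 0$)
$z{\left(u,f \right)} = f$ ($z{\left(u,f \right)} = f + 0 = f$)
$L{\left(M \right)} = 68 + 2 M^{2}$ ($L{\left(M \right)} = \left(M^{2} + M^{2}\right) + 68 = 2 M^{2} + 68 = 68 + 2 M^{2}$)
$V{\left(H \right)} = 203 H$
$L{\left(z{\left(15,-7 \right)} \right)} + V{\left(-70 \right)} = \left(68 + 2 \left(-7\right)^{2}\right) + 203 \left(-70\right) = \left(68 + 2 \cdot 49\right) - 14210 = \left(68 + 98\right) - 14210 = 166 - 14210 = -14044$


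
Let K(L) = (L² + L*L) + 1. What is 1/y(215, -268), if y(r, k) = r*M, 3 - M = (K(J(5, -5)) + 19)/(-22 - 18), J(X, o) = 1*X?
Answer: 4/4085 ≈ 0.00097919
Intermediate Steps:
J(X, o) = X
K(L) = 1 + 2*L² (K(L) = (L² + L²) + 1 = 2*L² + 1 = 1 + 2*L²)
M = 19/4 (M = 3 - ((1 + 2*5²) + 19)/(-22 - 18) = 3 - ((1 + 2*25) + 19)/(-40) = 3 - ((1 + 50) + 19)*(-1)/40 = 3 - (51 + 19)*(-1)/40 = 3 - 70*(-1)/40 = 3 - 1*(-7/4) = 3 + 7/4 = 19/4 ≈ 4.7500)
y(r, k) = 19*r/4 (y(r, k) = r*(19/4) = 19*r/4)
1/y(215, -268) = 1/((19/4)*215) = 1/(4085/4) = 4/4085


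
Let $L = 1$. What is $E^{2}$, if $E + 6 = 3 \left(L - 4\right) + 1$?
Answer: $196$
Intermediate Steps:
$E = -14$ ($E = -6 + \left(3 \left(1 - 4\right) + 1\right) = -6 + \left(3 \left(-3\right) + 1\right) = -6 + \left(-9 + 1\right) = -6 - 8 = -14$)
$E^{2} = \left(-14\right)^{2} = 196$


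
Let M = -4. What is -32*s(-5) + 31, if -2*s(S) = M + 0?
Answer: -33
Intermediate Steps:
s(S) = 2 (s(S) = -(-4 + 0)/2 = -½*(-4) = 2)
-32*s(-5) + 31 = -32*2 + 31 = -64 + 31 = -33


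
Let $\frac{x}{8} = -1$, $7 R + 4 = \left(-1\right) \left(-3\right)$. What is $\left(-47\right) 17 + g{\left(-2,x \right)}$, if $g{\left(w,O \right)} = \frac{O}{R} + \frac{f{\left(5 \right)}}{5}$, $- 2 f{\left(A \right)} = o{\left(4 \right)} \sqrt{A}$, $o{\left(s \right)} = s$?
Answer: $-743 - \frac{2 \sqrt{5}}{5} \approx -743.89$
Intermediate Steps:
$R = - \frac{1}{7}$ ($R = - \frac{4}{7} + \frac{\left(-1\right) \left(-3\right)}{7} = - \frac{4}{7} + \frac{1}{7} \cdot 3 = - \frac{4}{7} + \frac{3}{7} = - \frac{1}{7} \approx -0.14286$)
$f{\left(A \right)} = - 2 \sqrt{A}$ ($f{\left(A \right)} = - \frac{4 \sqrt{A}}{2} = - 2 \sqrt{A}$)
$x = -8$ ($x = 8 \left(-1\right) = -8$)
$g{\left(w,O \right)} = - 7 O - \frac{2 \sqrt{5}}{5}$ ($g{\left(w,O \right)} = \frac{O}{- \frac{1}{7}} + \frac{\left(-2\right) \sqrt{5}}{5} = O \left(-7\right) + - 2 \sqrt{5} \cdot \frac{1}{5} = - 7 O - \frac{2 \sqrt{5}}{5}$)
$\left(-47\right) 17 + g{\left(-2,x \right)} = \left(-47\right) 17 - \left(-56 + \frac{2 \sqrt{5}}{5}\right) = -799 + \left(56 - \frac{2 \sqrt{5}}{5}\right) = -743 - \frac{2 \sqrt{5}}{5}$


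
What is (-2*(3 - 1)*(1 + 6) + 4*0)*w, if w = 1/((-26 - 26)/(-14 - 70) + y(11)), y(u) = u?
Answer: -147/61 ≈ -2.4098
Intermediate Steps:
w = 21/244 (w = 1/((-26 - 26)/(-14 - 70) + 11) = 1/(-52/(-84) + 11) = 1/(-52*(-1/84) + 11) = 1/(13/21 + 11) = 1/(244/21) = 21/244 ≈ 0.086066)
(-2*(3 - 1)*(1 + 6) + 4*0)*w = (-2*(3 - 1)*(1 + 6) + 4*0)*(21/244) = (-4*7 + 0)*(21/244) = (-2*14 + 0)*(21/244) = (-28 + 0)*(21/244) = -28*21/244 = -147/61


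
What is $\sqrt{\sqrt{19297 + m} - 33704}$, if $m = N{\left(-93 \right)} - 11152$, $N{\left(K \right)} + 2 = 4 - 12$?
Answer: $\sqrt{-33704 + \sqrt{8135}} \approx 183.34 i$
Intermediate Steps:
$N{\left(K \right)} = -10$ ($N{\left(K \right)} = -2 + \left(4 - 12\right) = -2 - 8 = -10$)
$m = -11162$ ($m = -10 - 11152 = -11162$)
$\sqrt{\sqrt{19297 + m} - 33704} = \sqrt{\sqrt{19297 - 11162} - 33704} = \sqrt{\sqrt{8135} - 33704} = \sqrt{-33704 + \sqrt{8135}}$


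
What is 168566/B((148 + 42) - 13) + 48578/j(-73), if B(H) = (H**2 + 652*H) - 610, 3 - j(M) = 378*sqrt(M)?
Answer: 593176554496/508047314181 + 2040276*I*sqrt(73)/1158949 ≈ 1.1676 + 15.041*I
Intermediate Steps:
j(M) = 3 - 378*sqrt(M)
B(H) = -610 + H**2 + 652*H
168566/B((148 + 42) - 13) + 48578/j(-73) = 168566/(-610 + ((148 + 42) - 13)**2 + 652*((148 + 42) - 13)) + 48578/(3 - 378*I*sqrt(73)) = 168566/(-610 + (190 - 13)**2 + 652*(190 - 13)) + 48578/(3 - 378*I*sqrt(73)) = 168566/(-610 + 177**2 + 652*177) + 48578/(3 - 378*I*sqrt(73)) = 168566/(-610 + 31329 + 115404) + 48578/(3 - 378*I*sqrt(73)) = 168566/146123 + 48578/(3 - 378*I*sqrt(73))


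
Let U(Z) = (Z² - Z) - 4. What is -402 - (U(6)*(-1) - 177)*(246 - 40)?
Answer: 41416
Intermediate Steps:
U(Z) = -4 + Z² - Z
-402 - (U(6)*(-1) - 177)*(246 - 40) = -402 - ((-4 + 6² - 1*6)*(-1) - 177)*(246 - 40) = -402 - ((-4 + 36 - 6)*(-1) - 177)*206 = -402 - (26*(-1) - 177)*206 = -402 - (-26 - 177)*206 = -402 - (-203)*206 = -402 - 1*(-41818) = -402 + 41818 = 41416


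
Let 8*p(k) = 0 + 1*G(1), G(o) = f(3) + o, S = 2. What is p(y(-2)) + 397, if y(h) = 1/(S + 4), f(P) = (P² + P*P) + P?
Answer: 1599/4 ≈ 399.75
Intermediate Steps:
f(P) = P + 2*P² (f(P) = (P² + P²) + P = 2*P² + P = P + 2*P²)
G(o) = 21 + o (G(o) = 3*(1 + 2*3) + o = 3*(1 + 6) + o = 3*7 + o = 21 + o)
y(h) = ⅙ (y(h) = 1/(2 + 4) = 1/6 = ⅙)
p(k) = 11/4 (p(k) = (0 + 1*(21 + 1))/8 = (0 + 1*22)/8 = (0 + 22)/8 = (⅛)*22 = 11/4)
p(y(-2)) + 397 = 11/4 + 397 = 1599/4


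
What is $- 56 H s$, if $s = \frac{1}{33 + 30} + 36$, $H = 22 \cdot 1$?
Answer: $- \frac{399344}{9} \approx -44372.0$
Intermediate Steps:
$H = 22$
$s = \frac{2269}{63}$ ($s = \frac{1}{63} + 36 = \frac{2269}{63} \approx 36.016$)
$- 56 H s = \left(-56\right) 22 \cdot \frac{2269}{63} = \left(-1232\right) \frac{2269}{63} = - \frac{399344}{9}$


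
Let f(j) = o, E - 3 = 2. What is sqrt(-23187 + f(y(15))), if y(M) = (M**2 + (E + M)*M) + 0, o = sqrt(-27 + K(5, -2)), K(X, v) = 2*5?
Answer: sqrt(-23187 + I*sqrt(17)) ≈ 0.014 + 152.27*I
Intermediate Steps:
E = 5 (E = 3 + 2 = 5)
K(X, v) = 10
o = I*sqrt(17) (o = sqrt(-27 + 10) = sqrt(-17) = I*sqrt(17) ≈ 4.1231*I)
y(M) = M**2 + M*(5 + M) (y(M) = (M**2 + (5 + M)*M) + 0 = (M**2 + M*(5 + M)) + 0 = M**2 + M*(5 + M))
f(j) = I*sqrt(17)
sqrt(-23187 + f(y(15))) = sqrt(-23187 + I*sqrt(17))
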